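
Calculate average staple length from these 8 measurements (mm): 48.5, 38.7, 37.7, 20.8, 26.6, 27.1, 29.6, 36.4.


Formula: Mean = sum of lengths / count
Sum = 48.5 + 38.7 + 37.7 + 20.8 + 26.6 + 27.1 + 29.6 + 36.4
Sum = 265.4 mm
Mean = 265.4 / 8 = 33.18 mm

33.18 mm


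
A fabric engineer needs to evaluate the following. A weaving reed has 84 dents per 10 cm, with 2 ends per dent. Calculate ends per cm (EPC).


Formula: EPC = (dents per 10 cm * ends per dent) / 10
Step 1: Total ends per 10 cm = 84 * 2 = 168
Step 2: EPC = 168 / 10 = 16.8 ends/cm

16.8 ends/cm


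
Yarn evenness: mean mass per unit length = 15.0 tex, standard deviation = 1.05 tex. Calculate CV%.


Formula: CV% = (standard deviation / mean) * 100
Step 1: Ratio = 1.05 / 15.0 = 0.07
Step 2: CV% = 0.07 * 100 = 7.0%

7.0%


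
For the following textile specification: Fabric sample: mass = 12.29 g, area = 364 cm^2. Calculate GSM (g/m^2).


Formula: GSM = mass_g / area_m2
Step 1: Convert area: 364 cm^2 = 364 / 10000 = 0.0364 m^2
Step 2: GSM = 12.29 g / 0.0364 m^2 = 337.6 g/m^2

337.6 g/m^2


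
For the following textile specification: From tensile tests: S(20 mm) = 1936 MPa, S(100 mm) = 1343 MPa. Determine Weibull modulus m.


Formula: m = ln(L1/L2) / ln(S2/S1)
Step 1: ln(L1/L2) = ln(20/100) = -1.60944
Step 2: S2/S1 = 1343/1936 = 0.6937
Step 3: ln(S2/S1) = ln(0.6937) = -0.36572
Step 4: m = -1.60944 / -0.36572 = 4.40

4.40 (Weibull m)


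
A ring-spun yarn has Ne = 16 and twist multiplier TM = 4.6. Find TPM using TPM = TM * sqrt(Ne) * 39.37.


Formula: TPM = TM * sqrt(Ne) * 39.37
Step 1: sqrt(Ne) = sqrt(16) = 4
Step 2: TM * sqrt(Ne) = 4.6 * 4 = 18.4
Step 3: TPM = 18.4 * 39.37 = 724 twists/m

724 twists/m


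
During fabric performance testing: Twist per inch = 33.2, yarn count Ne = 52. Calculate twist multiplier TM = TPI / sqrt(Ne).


Formula: TM = TPI / sqrt(Ne)
Step 1: sqrt(Ne) = sqrt(52) = 7.2111
Step 2: TM = 33.2 / 7.2111 = 4.60

4.60 TM


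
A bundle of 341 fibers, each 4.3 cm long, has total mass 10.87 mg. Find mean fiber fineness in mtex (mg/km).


Formula: fineness (mtex) = mass (mg) / total length (km) = (mass_mg / total_length_m) * 1000
Step 1: Convert fiber length: 4.3 cm = 0.043 m
Step 2: Total fiber length = 341 * 0.043 = 14.663 m
Step 3: Linear density = 10.87 mg / 14.663 m = 0.7413 mg/m
Step 4: fineness = 0.7413 * 1000 = 741.3 mtex

741.3 mtex


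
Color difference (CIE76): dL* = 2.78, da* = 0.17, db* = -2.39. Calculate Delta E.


Formula: Delta E = sqrt(dL*^2 + da*^2 + db*^2)
Step 1: dL*^2 = 2.78^2 = 7.7284
Step 2: da*^2 = 0.17^2 = 0.0289
Step 3: db*^2 = (-2.39)^2 = 5.7121
Step 4: Sum = 7.7284 + 0.0289 + 5.7121 = 13.4694
Step 5: Delta E = sqrt(13.4694) = 3.67

3.67 Delta E


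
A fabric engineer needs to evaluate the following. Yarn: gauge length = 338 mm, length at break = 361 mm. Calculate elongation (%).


Formula: Elongation (%) = ((L_break - L0) / L0) * 100
Step 1: Extension = 361 - 338 = 23 mm
Step 2: Elongation = (23 / 338) * 100
Step 3: Elongation = 0.068047 * 100 = 6.8047% ≈ 6.8%

6.8%


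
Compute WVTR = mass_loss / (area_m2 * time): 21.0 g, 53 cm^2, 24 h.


Formula: WVTR = mass_loss / (area * time)
Step 1: Convert area: 53 cm^2 = 0.0053 m^2
Step 2: WVTR = 21.0 g / (0.0053 m^2 * 24 h)
Step 3: WVTR = 21.0 / 0.1272 = 165.1 g/m^2/h

165.1 g/m^2/h


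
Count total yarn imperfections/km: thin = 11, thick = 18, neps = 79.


Formula: Total = thin places + thick places + neps
Total = 11 + 18 + 79
Total = 108 imperfections/km

108 imperfections/km


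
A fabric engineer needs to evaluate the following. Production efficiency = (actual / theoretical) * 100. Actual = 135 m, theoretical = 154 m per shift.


Formula: Efficiency% = (Actual output / Theoretical output) * 100
Efficiency% = (135 / 154) * 100
Efficiency% = 0.876623 * 100 = 87.6623% ≈ 87.7%

87.7%


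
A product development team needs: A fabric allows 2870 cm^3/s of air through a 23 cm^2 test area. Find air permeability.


Formula: Air Permeability = Airflow / Test Area
AP = 2870 cm^3/s / 23 cm^2
AP = 124.8 cm^3/s/cm^2

124.8 cm^3/s/cm^2


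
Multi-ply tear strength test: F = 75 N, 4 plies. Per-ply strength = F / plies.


Formula: Per-ply strength = Total force / Number of plies
Per-ply = 75 N / 4
Per-ply = 18.75 N

18.75 N


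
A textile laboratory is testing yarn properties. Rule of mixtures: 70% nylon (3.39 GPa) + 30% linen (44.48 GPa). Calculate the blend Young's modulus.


Formula: Blend property = (fraction_A * property_A) + (fraction_B * property_B)
Step 1: Contribution A = 70/100 * 3.39 GPa = 2.373 GPa
Step 2: Contribution B = 30/100 * 44.48 GPa = 13.344 GPa
Step 3: Blend Young's modulus = 2.373 + 13.344 = 15.717 GPa

15.717 GPa


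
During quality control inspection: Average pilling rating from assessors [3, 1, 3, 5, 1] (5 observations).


Formula: Mean = sum / count
Sum = 3 + 1 + 3 + 5 + 1 = 13
Mean = 13 / 5 = 2.6

2.6


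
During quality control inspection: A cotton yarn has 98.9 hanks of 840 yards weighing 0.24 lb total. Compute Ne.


Formula: Ne = hanks / mass_lb
Substituting: Ne = 98.9 / 0.24
Ne = 412.1

412.1 Ne


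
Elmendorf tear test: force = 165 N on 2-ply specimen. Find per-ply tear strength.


Formula: Per-ply strength = Total force / Number of plies
Per-ply = 165 N / 2
Per-ply = 82.5 N

82.5 N


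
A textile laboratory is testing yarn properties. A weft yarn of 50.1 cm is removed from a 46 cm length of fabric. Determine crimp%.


Formula: Crimp% = ((L_yarn - L_fabric) / L_fabric) * 100
Step 1: Extension = 50.1 - 46 = 4.1 cm
Step 2: Crimp% = (4.1 / 46) * 100
Step 3: Crimp% = 0.08913 * 100 = 8.913% ≈ 8.9%

8.9%


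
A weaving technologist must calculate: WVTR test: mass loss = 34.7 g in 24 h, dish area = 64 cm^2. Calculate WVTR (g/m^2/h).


Formula: WVTR = mass_loss / (area * time)
Step 1: Convert area: 64 cm^2 = 0.0064 m^2
Step 2: WVTR = 34.7 g / (0.0064 m^2 * 24 h)
Step 3: WVTR = 34.7 / 0.1536 = 225.9 g/m^2/h

225.9 g/m^2/h


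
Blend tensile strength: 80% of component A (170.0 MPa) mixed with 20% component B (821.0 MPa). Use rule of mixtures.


Formula: Blend property = (fraction_A * property_A) + (fraction_B * property_B)
Step 1: Contribution A = 80/100 * 170.0 MPa = 136.0 MPa
Step 2: Contribution B = 20/100 * 821.0 MPa = 164.2 MPa
Step 3: Blend tensile strength = 136.0 + 164.2 = 300.2 MPa

300.2 MPa


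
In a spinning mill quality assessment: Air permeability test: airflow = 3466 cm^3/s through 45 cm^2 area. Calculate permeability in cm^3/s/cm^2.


Formula: Air Permeability = Airflow / Test Area
AP = 3466 cm^3/s / 45 cm^2
AP = 77.0 cm^3/s/cm^2

77.0 cm^3/s/cm^2


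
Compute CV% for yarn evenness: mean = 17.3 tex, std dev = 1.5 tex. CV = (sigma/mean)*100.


Formula: CV% = (standard deviation / mean) * 100
Step 1: Ratio = 1.5 / 17.3 = 0.086705
Step 2: CV% = 0.086705 * 100 = 8.6705% ≈ 8.7%

8.7%


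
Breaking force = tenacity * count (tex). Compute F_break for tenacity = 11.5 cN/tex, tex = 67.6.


Formula: Breaking force = Tenacity * Linear density
F = 11.5 cN/tex * 67.6 tex
F = 777.40 cN

777.40 cN


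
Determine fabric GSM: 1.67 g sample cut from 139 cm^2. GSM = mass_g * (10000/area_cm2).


Formula: GSM = mass_g / area_m2
Step 1: Convert area: 139 cm^2 = 139 / 10000 = 0.0139 m^2
Step 2: GSM = 1.67 g / 0.0139 m^2 = 120.1 g/m^2

120.1 g/m^2


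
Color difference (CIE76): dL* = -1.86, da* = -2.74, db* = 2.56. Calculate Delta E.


Formula: Delta E = sqrt(dL*^2 + da*^2 + db*^2)
Step 1: dL*^2 = (-1.86)^2 = 3.4596
Step 2: da*^2 = (-2.74)^2 = 7.5076
Step 3: db*^2 = 2.56^2 = 6.5536
Step 4: Sum = 3.4596 + 7.5076 + 6.5536 = 17.5208
Step 5: Delta E = sqrt(17.5208) = 4.19

4.19 Delta E


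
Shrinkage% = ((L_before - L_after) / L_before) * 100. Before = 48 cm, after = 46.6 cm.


Formula: Shrinkage% = ((L_before - L_after) / L_before) * 100
Step 1: Shrinkage = 48 - 46.6 = 1.4 cm
Step 2: Shrinkage% = (1.4 / 48) * 100
Step 3: Shrinkage% = 0.029167 * 100 = 2.9167% ≈ 2.9%

2.9%


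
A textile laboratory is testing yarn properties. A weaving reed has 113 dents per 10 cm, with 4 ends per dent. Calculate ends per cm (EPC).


Formula: EPC = (dents per 10 cm * ends per dent) / 10
Step 1: Total ends per 10 cm = 113 * 4 = 452
Step 2: EPC = 452 / 10 = 45.2 ends/cm

45.2 ends/cm


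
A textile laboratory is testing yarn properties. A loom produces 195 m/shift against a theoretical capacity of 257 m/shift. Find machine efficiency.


Formula: Efficiency% = (Actual output / Theoretical output) * 100
Efficiency% = (195 / 257) * 100
Efficiency% = 0.758755 * 100 = 75.8755% ≈ 75.9%

75.9%


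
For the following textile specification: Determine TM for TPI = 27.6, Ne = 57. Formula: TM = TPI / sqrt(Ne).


Formula: TM = TPI / sqrt(Ne)
Step 1: sqrt(Ne) = sqrt(57) = 7.5498
Step 2: TM = 27.6 / 7.5498 = 3.66

3.66 TM


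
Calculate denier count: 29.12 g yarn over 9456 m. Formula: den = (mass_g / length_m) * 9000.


Formula: den = (mass_g / length_m) * 9000
Substituting: den = (29.12 / 9456) * 9000
Intermediate: 29.12 / 9456 = 0.00307953 g/m
den = 0.00307953 * 9000 = 27.7 denier

27.7 denier


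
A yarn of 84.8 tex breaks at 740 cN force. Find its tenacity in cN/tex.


Formula: Tenacity = Breaking force / Linear density
Tenacity = 740 cN / 84.8 tex
Tenacity = 8.73 cN/tex

8.73 cN/tex


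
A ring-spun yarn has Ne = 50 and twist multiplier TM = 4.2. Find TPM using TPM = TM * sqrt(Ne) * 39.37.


Formula: TPM = TM * sqrt(Ne) * 39.37
Step 1: sqrt(Ne) = sqrt(50) = 7.0711
Step 2: TM * sqrt(Ne) = 4.2 * 7.0711 = 29.6986
Step 3: TPM = 29.6986 * 39.37 = 1169 twists/m

1169 twists/m


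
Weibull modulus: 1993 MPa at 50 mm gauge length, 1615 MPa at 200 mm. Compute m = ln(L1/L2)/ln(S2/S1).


Formula: m = ln(L1/L2) / ln(S2/S1)
Step 1: ln(L1/L2) = ln(50/200) = -1.38629
Step 2: S2/S1 = 1615/1993 = 0.81034
Step 3: ln(S2/S1) = ln(0.81034) = -0.21030
Step 4: m = -1.38629 / -0.21030 = 6.59

6.59 (Weibull m)


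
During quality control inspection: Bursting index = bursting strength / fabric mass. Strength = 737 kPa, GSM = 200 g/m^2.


Formula: Bursting Index = Bursting Strength / Fabric GSM
BI = 737 kPa / 200 g/m^2
BI = 3.685 kPa/(g/m^2)

3.685 kPa/(g/m^2)


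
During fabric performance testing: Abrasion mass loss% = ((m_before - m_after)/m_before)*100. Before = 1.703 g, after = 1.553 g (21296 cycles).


Formula: Mass loss% = ((m_before - m_after) / m_before) * 100
Step 1: Mass loss = 1.703 - 1.553 = 0.15 g
Step 2: Ratio = 0.15 / 1.703 = 0.0880799
Step 3: Mass loss% = 0.0880799 * 100 = 8.80799% ≈ 8.81%

8.81%


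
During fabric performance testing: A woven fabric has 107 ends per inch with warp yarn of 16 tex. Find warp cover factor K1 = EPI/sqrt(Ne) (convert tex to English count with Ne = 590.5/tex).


Formula: K1 = EPI / sqrt(Ne), with Ne = 590.5 / tex_warp
Step 1: Ne = 590.5 / 16 = 36.906
Step 2: sqrt(Ne) = sqrt(36.906) = 6.075
Step 3: K1 = 107 / 6.075 = 17.6

17.6


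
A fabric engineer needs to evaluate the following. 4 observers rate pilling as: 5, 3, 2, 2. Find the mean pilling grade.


Formula: Mean = sum / count
Sum = 5 + 3 + 2 + 2 = 12
Mean = 12 / 4 = 3.0

3.0


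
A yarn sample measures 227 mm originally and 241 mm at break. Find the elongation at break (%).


Formula: Elongation (%) = ((L_break - L0) / L0) * 100
Step 1: Extension = 241 - 227 = 14 mm
Step 2: Elongation = (14 / 227) * 100
Step 3: Elongation = 0.061674 * 100 = 6.1674% ≈ 6.2%

6.2%


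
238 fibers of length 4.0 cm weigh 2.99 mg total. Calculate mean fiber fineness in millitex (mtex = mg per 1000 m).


Formula: fineness (mtex) = mass (mg) / total length (km) = (mass_mg / total_length_m) * 1000
Step 1: Convert fiber length: 4.0 cm = 0.04 m
Step 2: Total fiber length = 238 * 0.04 = 9.52 m
Step 3: Linear density = 2.99 mg / 9.52 m = 0.3141 mg/m
Step 4: fineness = 0.3141 * 1000 = 314.1 mtex

314.1 mtex


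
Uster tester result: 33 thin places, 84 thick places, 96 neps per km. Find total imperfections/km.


Formula: Total = thin places + thick places + neps
Total = 33 + 84 + 96
Total = 213 imperfections/km

213 imperfections/km


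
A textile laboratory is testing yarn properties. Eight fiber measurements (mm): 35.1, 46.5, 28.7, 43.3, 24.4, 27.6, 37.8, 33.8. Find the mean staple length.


Formula: Mean = sum of lengths / count
Sum = 35.1 + 46.5 + 28.7 + 43.3 + 24.4 + 27.6 + 37.8 + 33.8
Sum = 277.2 mm
Mean = 277.2 / 8 = 34.65 mm

34.65 mm


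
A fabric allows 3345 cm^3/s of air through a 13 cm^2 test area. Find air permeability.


Formula: Air Permeability = Airflow / Test Area
AP = 3345 cm^3/s / 13 cm^2
AP = 257.3 cm^3/s/cm^2

257.3 cm^3/s/cm^2


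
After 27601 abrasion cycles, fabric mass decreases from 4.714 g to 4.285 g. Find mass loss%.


Formula: Mass loss% = ((m_before - m_after) / m_before) * 100
Step 1: Mass loss = 4.714 - 4.285 = 0.429 g
Step 2: Ratio = 0.429 / 4.714 = 0.0910055
Step 3: Mass loss% = 0.0910055 * 100 = 9.10055% ≈ 9.10%

9.10%


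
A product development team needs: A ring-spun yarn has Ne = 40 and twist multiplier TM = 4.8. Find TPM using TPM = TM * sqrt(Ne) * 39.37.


Formula: TPM = TM * sqrt(Ne) * 39.37
Step 1: sqrt(Ne) = sqrt(40) = 6.3246
Step 2: TM * sqrt(Ne) = 4.8 * 6.3246 = 30.3581
Step 3: TPM = 30.3581 * 39.37 = 1195 twists/m

1195 twists/m


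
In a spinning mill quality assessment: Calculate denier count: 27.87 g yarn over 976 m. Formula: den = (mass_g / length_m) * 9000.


Formula: den = (mass_g / length_m) * 9000
Substituting: den = (27.87 / 976) * 9000
Intermediate: 27.87 / 976 = 0.02855533 g/m
den = 0.02855533 * 9000 = 257.0 denier

257.0 denier


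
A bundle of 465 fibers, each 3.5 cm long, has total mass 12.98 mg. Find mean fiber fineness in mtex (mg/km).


Formula: fineness (mtex) = mass (mg) / total length (km) = (mass_mg / total_length_m) * 1000
Step 1: Convert fiber length: 3.5 cm = 0.035 m
Step 2: Total fiber length = 465 * 0.035 = 16.275 m
Step 3: Linear density = 12.98 mg / 16.275 m = 0.7975 mg/m
Step 4: fineness = 0.7975 * 1000 = 797.5 mtex

797.5 mtex


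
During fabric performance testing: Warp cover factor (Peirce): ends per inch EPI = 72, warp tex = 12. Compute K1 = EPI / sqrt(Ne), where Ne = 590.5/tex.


Formula: K1 = EPI / sqrt(Ne), with Ne = 590.5 / tex_warp
Step 1: Ne = 590.5 / 12 = 49.208
Step 2: sqrt(Ne) = sqrt(49.208) = 7.0148
Step 3: K1 = 72 / 7.0148 = 10.3

10.3


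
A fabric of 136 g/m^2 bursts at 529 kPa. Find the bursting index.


Formula: Bursting Index = Bursting Strength / Fabric GSM
BI = 529 kPa / 136 g/m^2
BI = 3.890 kPa/(g/m^2)

3.890 kPa/(g/m^2)


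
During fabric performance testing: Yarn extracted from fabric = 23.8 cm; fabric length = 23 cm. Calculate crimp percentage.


Formula: Crimp% = ((L_yarn - L_fabric) / L_fabric) * 100
Step 1: Extension = 23.8 - 23 = 0.8 cm
Step 2: Crimp% = (0.8 / 23) * 100
Step 3: Crimp% = 0.034783 * 100 = 3.4783% ≈ 3.5%

3.5%


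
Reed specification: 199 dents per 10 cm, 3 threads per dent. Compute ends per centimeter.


Formula: EPC = (dents per 10 cm * ends per dent) / 10
Step 1: Total ends per 10 cm = 199 * 3 = 597
Step 2: EPC = 597 / 10 = 59.7 ends/cm

59.7 ends/cm


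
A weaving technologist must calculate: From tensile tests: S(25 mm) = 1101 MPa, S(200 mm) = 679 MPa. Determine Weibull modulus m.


Formula: m = ln(L1/L2) / ln(S2/S1)
Step 1: ln(L1/L2) = ln(25/200) = -2.07944
Step 2: S2/S1 = 679/1101 = 0.61671
Step 3: ln(S2/S1) = ln(0.61671) = -0.48336
Step 4: m = -2.07944 / -0.48336 = 4.30

4.30 (Weibull m)


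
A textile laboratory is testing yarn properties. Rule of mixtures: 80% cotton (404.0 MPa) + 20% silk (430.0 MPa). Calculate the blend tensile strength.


Formula: Blend property = (fraction_A * property_A) + (fraction_B * property_B)
Step 1: Contribution A = 80/100 * 404.0 MPa = 323.2 MPa
Step 2: Contribution B = 20/100 * 430.0 MPa = 86.0 MPa
Step 3: Blend tensile strength = 323.2 + 86.0 = 409.2 MPa

409.2 MPa


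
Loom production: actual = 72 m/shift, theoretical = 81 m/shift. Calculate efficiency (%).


Formula: Efficiency% = (Actual output / Theoretical output) * 100
Efficiency% = (72 / 81) * 100
Efficiency% = 0.888889 * 100 = 88.8889% ≈ 88.9%

88.9%


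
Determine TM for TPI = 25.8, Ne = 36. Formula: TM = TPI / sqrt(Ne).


Formula: TM = TPI / sqrt(Ne)
Step 1: sqrt(Ne) = sqrt(36) = 6
Step 2: TM = 25.8 / 6 = 4.30

4.30 TM


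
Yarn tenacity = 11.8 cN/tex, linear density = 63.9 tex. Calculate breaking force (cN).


Formula: Breaking force = Tenacity * Linear density
F = 11.8 cN/tex * 63.9 tex
F = 754.02 cN

754.02 cN


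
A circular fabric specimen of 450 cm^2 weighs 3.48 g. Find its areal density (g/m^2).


Formula: GSM = mass_g / area_m2
Step 1: Convert area: 450 cm^2 = 450 / 10000 = 0.045 m^2
Step 2: GSM = 3.48 g / 0.045 m^2 = 77.3 g/m^2

77.3 g/m^2


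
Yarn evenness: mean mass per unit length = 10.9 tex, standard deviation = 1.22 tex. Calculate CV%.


Formula: CV% = (standard deviation / mean) * 100
Step 1: Ratio = 1.22 / 10.9 = 0.111927
Step 2: CV% = 0.111927 * 100 = 11.1927% ≈ 11.2%

11.2%


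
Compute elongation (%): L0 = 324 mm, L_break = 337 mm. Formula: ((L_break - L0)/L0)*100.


Formula: Elongation (%) = ((L_break - L0) / L0) * 100
Step 1: Extension = 337 - 324 = 13 mm
Step 2: Elongation = (13 / 324) * 100
Step 3: Elongation = 0.040123 * 100 = 4.0123% ≈ 4.0%

4.0%


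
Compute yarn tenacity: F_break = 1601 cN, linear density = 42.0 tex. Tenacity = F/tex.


Formula: Tenacity = Breaking force / Linear density
Tenacity = 1601 cN / 42.0 tex
Tenacity = 38.12 cN/tex

38.12 cN/tex


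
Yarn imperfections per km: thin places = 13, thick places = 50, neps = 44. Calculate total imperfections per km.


Formula: Total = thin places + thick places + neps
Total = 13 + 50 + 44
Total = 107 imperfections/km

107 imperfections/km


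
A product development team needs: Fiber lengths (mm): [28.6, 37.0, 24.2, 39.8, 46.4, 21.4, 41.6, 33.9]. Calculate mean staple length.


Formula: Mean = sum of lengths / count
Sum = 28.6 + 37.0 + 24.2 + 39.8 + 46.4 + 21.4 + 41.6 + 33.9
Sum = 272.9 mm
Mean = 272.9 / 8 = 34.11 mm

34.11 mm


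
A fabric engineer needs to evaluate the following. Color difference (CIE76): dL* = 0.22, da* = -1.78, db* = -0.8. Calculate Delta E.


Formula: Delta E = sqrt(dL*^2 + da*^2 + db*^2)
Step 1: dL*^2 = 0.22^2 = 0.0484
Step 2: da*^2 = (-1.78)^2 = 3.1684
Step 3: db*^2 = (-0.8)^2 = 0.64
Step 4: Sum = 0.0484 + 3.1684 + 0.64 = 3.8568
Step 5: Delta E = sqrt(3.8568) = 1.96

1.96 Delta E


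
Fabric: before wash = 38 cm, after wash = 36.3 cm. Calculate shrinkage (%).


Formula: Shrinkage% = ((L_before - L_after) / L_before) * 100
Step 1: Shrinkage = 38 - 36.3 = 1.7 cm
Step 2: Shrinkage% = (1.7 / 38) * 100
Step 3: Shrinkage% = 0.044737 * 100 = 4.4737% ≈ 4.5%

4.5%


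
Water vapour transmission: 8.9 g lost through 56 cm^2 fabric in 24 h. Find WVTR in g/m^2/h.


Formula: WVTR = mass_loss / (area * time)
Step 1: Convert area: 56 cm^2 = 0.0056 m^2
Step 2: WVTR = 8.9 g / (0.0056 m^2 * 24 h)
Step 3: WVTR = 8.9 / 0.1344 = 66.2 g/m^2/h

66.2 g/m^2/h


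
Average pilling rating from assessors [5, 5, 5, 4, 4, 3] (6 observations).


Formula: Mean = sum / count
Sum = 5 + 5 + 5 + 4 + 4 + 3 = 26
Mean = 26 / 6 = 4.3

4.3


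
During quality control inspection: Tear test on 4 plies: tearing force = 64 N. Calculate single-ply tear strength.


Formula: Per-ply strength = Total force / Number of plies
Per-ply = 64 N / 4
Per-ply = 16 N

16 N


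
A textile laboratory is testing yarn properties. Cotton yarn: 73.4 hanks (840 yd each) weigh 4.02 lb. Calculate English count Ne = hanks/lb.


Formula: Ne = hanks / mass_lb
Substituting: Ne = 73.4 / 4.02
Ne = 18.3

18.3 Ne


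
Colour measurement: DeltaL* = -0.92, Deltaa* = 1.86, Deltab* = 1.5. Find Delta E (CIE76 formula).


Formula: Delta E = sqrt(dL*^2 + da*^2 + db*^2)
Step 1: dL*^2 = (-0.92)^2 = 0.8464
Step 2: da*^2 = 1.86^2 = 3.4596
Step 3: db*^2 = 1.5^2 = 2.25
Step 4: Sum = 0.8464 + 3.4596 + 2.25 = 6.556
Step 5: Delta E = sqrt(6.556) = 2.56

2.56 Delta E


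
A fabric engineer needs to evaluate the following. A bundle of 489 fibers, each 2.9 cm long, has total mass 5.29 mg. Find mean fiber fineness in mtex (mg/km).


Formula: fineness (mtex) = mass (mg) / total length (km) = (mass_mg / total_length_m) * 1000
Step 1: Convert fiber length: 2.9 cm = 0.029 m
Step 2: Total fiber length = 489 * 0.029 = 14.181 m
Step 3: Linear density = 5.29 mg / 14.181 m = 0.3730 mg/m
Step 4: fineness = 0.3730 * 1000 = 373.0 mtex

373.0 mtex


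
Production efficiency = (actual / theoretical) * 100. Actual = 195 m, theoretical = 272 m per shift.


Formula: Efficiency% = (Actual output / Theoretical output) * 100
Efficiency% = (195 / 272) * 100
Efficiency% = 0.716912 * 100 = 71.6912% ≈ 71.7%

71.7%


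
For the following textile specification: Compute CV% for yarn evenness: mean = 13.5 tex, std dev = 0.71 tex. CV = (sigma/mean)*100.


Formula: CV% = (standard deviation / mean) * 100
Step 1: Ratio = 0.71 / 13.5 = 0.052593
Step 2: CV% = 0.052593 * 100 = 5.2593% ≈ 5.3%

5.3%


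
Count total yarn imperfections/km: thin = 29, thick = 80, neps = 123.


Formula: Total = thin places + thick places + neps
Total = 29 + 80 + 123
Total = 232 imperfections/km

232 imperfections/km


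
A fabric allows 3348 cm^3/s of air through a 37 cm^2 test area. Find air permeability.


Formula: Air Permeability = Airflow / Test Area
AP = 3348 cm^3/s / 37 cm^2
AP = 90.5 cm^3/s/cm^2

90.5 cm^3/s/cm^2


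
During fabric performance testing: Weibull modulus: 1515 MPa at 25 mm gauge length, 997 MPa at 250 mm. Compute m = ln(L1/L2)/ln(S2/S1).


Formula: m = ln(L1/L2) / ln(S2/S1)
Step 1: ln(L1/L2) = ln(25/250) = -2.30259
Step 2: S2/S1 = 997/1515 = 0.65809
Step 3: ln(S2/S1) = ln(0.65809) = -0.41841
Step 4: m = -2.30259 / -0.41841 = 5.50

5.50 (Weibull m)


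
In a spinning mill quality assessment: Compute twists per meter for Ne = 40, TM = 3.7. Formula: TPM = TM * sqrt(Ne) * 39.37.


Formula: TPM = TM * sqrt(Ne) * 39.37
Step 1: sqrt(Ne) = sqrt(40) = 6.3246
Step 2: TM * sqrt(Ne) = 3.7 * 6.3246 = 23.401
Step 3: TPM = 23.401 * 39.37 = 921 twists/m

921 twists/m


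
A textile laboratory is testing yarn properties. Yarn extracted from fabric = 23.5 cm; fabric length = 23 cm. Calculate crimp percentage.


Formula: Crimp% = ((L_yarn - L_fabric) / L_fabric) * 100
Step 1: Extension = 23.5 - 23 = 0.5 cm
Step 2: Crimp% = (0.5 / 23) * 100
Step 3: Crimp% = 0.021739 * 100 = 2.1739% ≈ 2.2%

2.2%


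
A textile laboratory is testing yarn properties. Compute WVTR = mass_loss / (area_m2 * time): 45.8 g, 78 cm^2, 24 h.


Formula: WVTR = mass_loss / (area * time)
Step 1: Convert area: 78 cm^2 = 0.0078 m^2
Step 2: WVTR = 45.8 g / (0.0078 m^2 * 24 h)
Step 3: WVTR = 45.8 / 0.1872 = 244.7 g/m^2/h

244.7 g/m^2/h


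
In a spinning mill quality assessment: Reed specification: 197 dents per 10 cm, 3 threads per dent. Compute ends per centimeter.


Formula: EPC = (dents per 10 cm * ends per dent) / 10
Step 1: Total ends per 10 cm = 197 * 3 = 591
Step 2: EPC = 591 / 10 = 59.1 ends/cm

59.1 ends/cm


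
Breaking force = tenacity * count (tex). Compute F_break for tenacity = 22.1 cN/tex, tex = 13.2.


Formula: Breaking force = Tenacity * Linear density
F = 22.1 cN/tex * 13.2 tex
F = 291.72 cN

291.72 cN


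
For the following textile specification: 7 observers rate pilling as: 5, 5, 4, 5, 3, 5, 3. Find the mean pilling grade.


Formula: Mean = sum / count
Sum = 5 + 5 + 4 + 5 + 3 + 5 + 3 = 30
Mean = 30 / 7 = 4.3

4.3


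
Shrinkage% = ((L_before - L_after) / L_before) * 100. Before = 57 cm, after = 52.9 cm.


Formula: Shrinkage% = ((L_before - L_after) / L_before) * 100
Step 1: Shrinkage = 57 - 52.9 = 4.1 cm
Step 2: Shrinkage% = (4.1 / 57) * 100
Step 3: Shrinkage% = 0.07193 * 100 = 7.193% ≈ 7.2%

7.2%


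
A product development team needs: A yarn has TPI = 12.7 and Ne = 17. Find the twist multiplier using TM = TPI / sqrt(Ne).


Formula: TM = TPI / sqrt(Ne)
Step 1: sqrt(Ne) = sqrt(17) = 4.1231
Step 2: TM = 12.7 / 4.1231 = 3.08

3.08 TM


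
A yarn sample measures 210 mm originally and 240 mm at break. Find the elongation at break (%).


Formula: Elongation (%) = ((L_break - L0) / L0) * 100
Step 1: Extension = 240 - 210 = 30 mm
Step 2: Elongation = (30 / 210) * 100
Step 3: Elongation = 0.142857 * 100 = 14.2857% ≈ 14.3%

14.3%


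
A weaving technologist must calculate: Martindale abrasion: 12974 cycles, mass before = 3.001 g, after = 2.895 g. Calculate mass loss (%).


Formula: Mass loss% = ((m_before - m_after) / m_before) * 100
Step 1: Mass loss = 3.001 - 2.895 = 0.106 g
Step 2: Ratio = 0.106 / 3.001 = 0.0353216
Step 3: Mass loss% = 0.0353216 * 100 = 3.53216% ≈ 3.53%

3.53%


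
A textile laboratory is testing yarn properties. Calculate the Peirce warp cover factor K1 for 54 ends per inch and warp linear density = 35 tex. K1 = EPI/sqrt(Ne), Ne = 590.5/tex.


Formula: K1 = EPI / sqrt(Ne), with Ne = 590.5 / tex_warp
Step 1: Ne = 590.5 / 35 = 16.871
Step 2: sqrt(Ne) = sqrt(16.871) = 4.1074
Step 3: K1 = 54 / 4.1074 = 13.1

13.1


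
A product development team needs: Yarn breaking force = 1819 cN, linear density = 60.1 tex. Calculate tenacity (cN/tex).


Formula: Tenacity = Breaking force / Linear density
Tenacity = 1819 cN / 60.1 tex
Tenacity = 30.27 cN/tex

30.27 cN/tex


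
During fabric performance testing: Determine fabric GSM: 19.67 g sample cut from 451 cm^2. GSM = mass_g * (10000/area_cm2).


Formula: GSM = mass_g / area_m2
Step 1: Convert area: 451 cm^2 = 451 / 10000 = 0.0451 m^2
Step 2: GSM = 19.67 g / 0.0451 m^2 = 436.1 g/m^2

436.1 g/m^2


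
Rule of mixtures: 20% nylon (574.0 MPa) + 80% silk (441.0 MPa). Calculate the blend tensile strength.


Formula: Blend property = (fraction_A * property_A) + (fraction_B * property_B)
Step 1: Contribution A = 20/100 * 574.0 MPa = 114.8 MPa
Step 2: Contribution B = 80/100 * 441.0 MPa = 352.8 MPa
Step 3: Blend tensile strength = 114.8 + 352.8 = 467.6 MPa

467.6 MPa


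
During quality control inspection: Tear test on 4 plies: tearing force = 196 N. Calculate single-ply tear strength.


Formula: Per-ply strength = Total force / Number of plies
Per-ply = 196 N / 4
Per-ply = 49 N

49 N


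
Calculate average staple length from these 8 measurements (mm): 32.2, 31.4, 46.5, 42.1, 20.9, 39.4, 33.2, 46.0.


Formula: Mean = sum of lengths / count
Sum = 32.2 + 31.4 + 46.5 + 42.1 + 20.9 + 39.4 + 33.2 + 46.0
Sum = 291.7 mm
Mean = 291.7 / 8 = 36.46 mm

36.46 mm


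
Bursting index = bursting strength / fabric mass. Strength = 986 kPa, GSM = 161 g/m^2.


Formula: Bursting Index = Bursting Strength / Fabric GSM
BI = 986 kPa / 161 g/m^2
BI = 6.124 kPa/(g/m^2)

6.124 kPa/(g/m^2)


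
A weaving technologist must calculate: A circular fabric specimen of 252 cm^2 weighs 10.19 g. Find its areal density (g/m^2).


Formula: GSM = mass_g / area_m2
Step 1: Convert area: 252 cm^2 = 252 / 10000 = 0.0252 m^2
Step 2: GSM = 10.19 g / 0.0252 m^2 = 404.4 g/m^2

404.4 g/m^2


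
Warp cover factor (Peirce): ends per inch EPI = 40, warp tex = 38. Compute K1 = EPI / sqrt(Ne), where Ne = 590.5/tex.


Formula: K1 = EPI / sqrt(Ne), with Ne = 590.5 / tex_warp
Step 1: Ne = 590.5 / 38 = 15.539
Step 2: sqrt(Ne) = sqrt(15.539) = 3.942
Step 3: K1 = 40 / 3.942 = 10.1

10.1


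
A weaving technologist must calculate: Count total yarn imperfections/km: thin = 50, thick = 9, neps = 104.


Formula: Total = thin places + thick places + neps
Total = 50 + 9 + 104
Total = 163 imperfections/km

163 imperfections/km


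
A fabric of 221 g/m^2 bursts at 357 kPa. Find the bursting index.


Formula: Bursting Index = Bursting Strength / Fabric GSM
BI = 357 kPa / 221 g/m^2
BI = 1.615 kPa/(g/m^2)

1.615 kPa/(g/m^2)


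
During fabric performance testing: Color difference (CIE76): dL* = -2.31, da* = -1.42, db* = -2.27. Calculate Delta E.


Formula: Delta E = sqrt(dL*^2 + da*^2 + db*^2)
Step 1: dL*^2 = (-2.31)^2 = 5.3361
Step 2: da*^2 = (-1.42)^2 = 2.0164
Step 3: db*^2 = (-2.27)^2 = 5.1529
Step 4: Sum = 5.3361 + 2.0164 + 5.1529 = 12.5054
Step 5: Delta E = sqrt(12.5054) = 3.54

3.54 Delta E


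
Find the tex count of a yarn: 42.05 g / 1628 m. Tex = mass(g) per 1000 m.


Formula: Tex = (mass_g / length_m) * 1000
Substituting: Tex = (42.05 / 1628) * 1000
Intermediate: 42.05 / 1628 = 0.02582924 g/m
Tex = 0.02582924 * 1000 = 25.83 tex

25.83 tex


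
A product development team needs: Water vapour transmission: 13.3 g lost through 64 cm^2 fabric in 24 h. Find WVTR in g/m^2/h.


Formula: WVTR = mass_loss / (area * time)
Step 1: Convert area: 64 cm^2 = 0.0064 m^2
Step 2: WVTR = 13.3 g / (0.0064 m^2 * 24 h)
Step 3: WVTR = 13.3 / 0.1536 = 86.6 g/m^2/h

86.6 g/m^2/h


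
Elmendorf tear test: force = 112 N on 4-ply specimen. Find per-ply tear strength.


Formula: Per-ply strength = Total force / Number of plies
Per-ply = 112 N / 4
Per-ply = 28 N

28 N


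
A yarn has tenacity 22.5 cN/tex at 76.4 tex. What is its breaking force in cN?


Formula: Breaking force = Tenacity * Linear density
F = 22.5 cN/tex * 76.4 tex
F = 1719.00 cN

1719.00 cN


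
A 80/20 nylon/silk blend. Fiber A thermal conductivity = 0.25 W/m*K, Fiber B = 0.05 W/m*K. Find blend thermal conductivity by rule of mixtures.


Formula: Blend property = (fraction_A * property_A) + (fraction_B * property_B)
Step 1: Contribution A = 80/100 * 0.25 W/m*K = 0.2 W/m*K
Step 2: Contribution B = 20/100 * 0.05 W/m*K = 0.01 W/m*K
Step 3: Blend thermal conductivity = 0.2 + 0.01 = 0.21 W/m*K

0.21 W/m*K


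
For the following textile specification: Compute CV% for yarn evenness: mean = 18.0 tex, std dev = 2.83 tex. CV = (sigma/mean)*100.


Formula: CV% = (standard deviation / mean) * 100
Step 1: Ratio = 2.83 / 18.0 = 0.157222
Step 2: CV% = 0.157222 * 100 = 15.7222% ≈ 15.7%

15.7%


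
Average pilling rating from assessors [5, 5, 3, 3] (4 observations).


Formula: Mean = sum / count
Sum = 5 + 5 + 3 + 3 = 16
Mean = 16 / 4 = 4.0

4.0


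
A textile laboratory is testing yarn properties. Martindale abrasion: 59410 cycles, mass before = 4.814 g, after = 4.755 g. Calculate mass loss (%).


Formula: Mass loss% = ((m_before - m_after) / m_before) * 100
Step 1: Mass loss = 4.814 - 4.755 = 0.059 g
Step 2: Ratio = 0.059 / 4.814 = 0.0122559
Step 3: Mass loss% = 0.0122559 * 100 = 1.22559% ≈ 1.23%

1.23%


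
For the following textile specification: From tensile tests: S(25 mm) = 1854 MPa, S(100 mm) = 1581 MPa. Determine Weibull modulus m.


Formula: m = ln(L1/L2) / ln(S2/S1)
Step 1: ln(L1/L2) = ln(25/100) = -1.38629
Step 2: S2/S1 = 1581/1854 = 0.85275
Step 3: ln(S2/S1) = ln(0.85275) = -0.15929
Step 4: m = -1.38629 / -0.15929 = 8.70

8.70 (Weibull m)


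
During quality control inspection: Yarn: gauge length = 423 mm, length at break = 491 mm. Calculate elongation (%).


Formula: Elongation (%) = ((L_break - L0) / L0) * 100
Step 1: Extension = 491 - 423 = 68 mm
Step 2: Elongation = (68 / 423) * 100
Step 3: Elongation = 0.160757 * 100 = 16.0757% ≈ 16.1%

16.1%


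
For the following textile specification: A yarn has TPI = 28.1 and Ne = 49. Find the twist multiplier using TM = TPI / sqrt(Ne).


Formula: TM = TPI / sqrt(Ne)
Step 1: sqrt(Ne) = sqrt(49) = 7
Step 2: TM = 28.1 / 7 = 4.01

4.01 TM


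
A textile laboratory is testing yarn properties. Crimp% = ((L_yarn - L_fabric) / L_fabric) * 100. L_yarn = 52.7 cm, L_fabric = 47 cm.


Formula: Crimp% = ((L_yarn - L_fabric) / L_fabric) * 100
Step 1: Extension = 52.7 - 47 = 5.7 cm
Step 2: Crimp% = (5.7 / 47) * 100
Step 3: Crimp% = 0.121277 * 100 = 12.1277% ≈ 12.1%

12.1%


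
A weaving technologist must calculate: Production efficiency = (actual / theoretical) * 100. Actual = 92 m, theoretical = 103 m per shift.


Formula: Efficiency% = (Actual output / Theoretical output) * 100
Efficiency% = (92 / 103) * 100
Efficiency% = 0.893204 * 100 = 89.3204% ≈ 89.3%

89.3%


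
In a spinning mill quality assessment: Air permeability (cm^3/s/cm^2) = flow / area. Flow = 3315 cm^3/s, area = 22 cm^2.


Formula: Air Permeability = Airflow / Test Area
AP = 3315 cm^3/s / 22 cm^2
AP = 150.7 cm^3/s/cm^2

150.7 cm^3/s/cm^2


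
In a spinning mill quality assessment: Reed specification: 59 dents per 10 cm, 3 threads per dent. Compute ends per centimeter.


Formula: EPC = (dents per 10 cm * ends per dent) / 10
Step 1: Total ends per 10 cm = 59 * 3 = 177
Step 2: EPC = 177 / 10 = 17.7 ends/cm

17.7 ends/cm


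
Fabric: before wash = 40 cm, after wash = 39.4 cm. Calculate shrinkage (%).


Formula: Shrinkage% = ((L_before - L_after) / L_before) * 100
Step 1: Shrinkage = 40 - 39.4 = 0.6 cm
Step 2: Shrinkage% = (0.6 / 40) * 100
Step 3: Shrinkage% = 0.015 * 100 = 1.5%

1.5%


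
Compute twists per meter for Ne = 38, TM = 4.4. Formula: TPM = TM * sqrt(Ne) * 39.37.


Formula: TPM = TM * sqrt(Ne) * 39.37
Step 1: sqrt(Ne) = sqrt(38) = 6.1644
Step 2: TM * sqrt(Ne) = 4.4 * 6.1644 = 27.1234
Step 3: TPM = 27.1234 * 39.37 = 1068 twists/m

1068 twists/m


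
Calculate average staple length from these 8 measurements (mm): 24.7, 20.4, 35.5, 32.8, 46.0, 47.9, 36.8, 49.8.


Formula: Mean = sum of lengths / count
Sum = 24.7 + 20.4 + 35.5 + 32.8 + 46.0 + 47.9 + 36.8 + 49.8
Sum = 293.9 mm
Mean = 293.9 / 8 = 36.74 mm

36.74 mm


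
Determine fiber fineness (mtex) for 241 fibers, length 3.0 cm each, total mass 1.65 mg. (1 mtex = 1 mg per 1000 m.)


Formula: fineness (mtex) = mass (mg) / total length (km) = (mass_mg / total_length_m) * 1000
Step 1: Convert fiber length: 3.0 cm = 0.03 m
Step 2: Total fiber length = 241 * 0.03 = 7.23 m
Step 3: Linear density = 1.65 mg / 7.23 m = 0.2282 mg/m
Step 4: fineness = 0.2282 * 1000 = 228.2 mtex

228.2 mtex


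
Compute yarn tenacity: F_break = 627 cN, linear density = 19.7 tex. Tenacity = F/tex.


Formula: Tenacity = Breaking force / Linear density
Tenacity = 627 cN / 19.7 tex
Tenacity = 31.83 cN/tex

31.83 cN/tex


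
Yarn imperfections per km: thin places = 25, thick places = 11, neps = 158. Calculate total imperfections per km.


Formula: Total = thin places + thick places + neps
Total = 25 + 11 + 158
Total = 194 imperfections/km

194 imperfections/km


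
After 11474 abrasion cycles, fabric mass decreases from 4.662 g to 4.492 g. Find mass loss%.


Formula: Mass loss% = ((m_before - m_after) / m_before) * 100
Step 1: Mass loss = 4.662 - 4.492 = 0.17 g
Step 2: Ratio = 0.17 / 4.662 = 0.036465
Step 3: Mass loss% = 0.036465 * 100 = 3.6465% ≈ 3.65%

3.65%


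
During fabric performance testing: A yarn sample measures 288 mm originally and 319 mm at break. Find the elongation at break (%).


Formula: Elongation (%) = ((L_break - L0) / L0) * 100
Step 1: Extension = 319 - 288 = 31 mm
Step 2: Elongation = (31 / 288) * 100
Step 3: Elongation = 0.107639 * 100 = 10.7639% ≈ 10.8%

10.8%


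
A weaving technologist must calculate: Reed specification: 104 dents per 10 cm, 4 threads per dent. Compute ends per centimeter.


Formula: EPC = (dents per 10 cm * ends per dent) / 10
Step 1: Total ends per 10 cm = 104 * 4 = 416
Step 2: EPC = 416 / 10 = 41.6 ends/cm

41.6 ends/cm


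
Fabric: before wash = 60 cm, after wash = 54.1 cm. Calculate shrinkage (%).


Formula: Shrinkage% = ((L_before - L_after) / L_before) * 100
Step 1: Shrinkage = 60 - 54.1 = 5.9 cm
Step 2: Shrinkage% = (5.9 / 60) * 100
Step 3: Shrinkage% = 0.098333 * 100 = 9.8333% ≈ 9.8%

9.8%


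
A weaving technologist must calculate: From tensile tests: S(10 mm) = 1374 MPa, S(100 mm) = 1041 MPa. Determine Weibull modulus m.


Formula: m = ln(L1/L2) / ln(S2/S1)
Step 1: ln(L1/L2) = ln(10/100) = -2.30259
Step 2: S2/S1 = 1041/1374 = 0.75764
Step 3: ln(S2/S1) = ln(0.75764) = -0.27755
Step 4: m = -2.30259 / -0.27755 = 8.30

8.30 (Weibull m)


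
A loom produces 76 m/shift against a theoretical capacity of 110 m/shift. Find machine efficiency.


Formula: Efficiency% = (Actual output / Theoretical output) * 100
Efficiency% = (76 / 110) * 100
Efficiency% = 0.690909 * 100 = 69.0909% ≈ 69.1%

69.1%


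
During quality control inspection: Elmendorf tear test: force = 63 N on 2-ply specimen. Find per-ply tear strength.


Formula: Per-ply strength = Total force / Number of plies
Per-ply = 63 N / 2
Per-ply = 31.5 N

31.5 N


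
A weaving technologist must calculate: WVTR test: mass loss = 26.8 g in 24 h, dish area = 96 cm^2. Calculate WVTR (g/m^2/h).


Formula: WVTR = mass_loss / (area * time)
Step 1: Convert area: 96 cm^2 = 0.0096 m^2
Step 2: WVTR = 26.8 g / (0.0096 m^2 * 24 h)
Step 3: WVTR = 26.8 / 0.2304 = 116.3 g/m^2/h

116.3 g/m^2/h


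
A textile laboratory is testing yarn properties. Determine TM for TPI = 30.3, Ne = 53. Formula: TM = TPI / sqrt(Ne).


Formula: TM = TPI / sqrt(Ne)
Step 1: sqrt(Ne) = sqrt(53) = 7.2801
Step 2: TM = 30.3 / 7.2801 = 4.16

4.16 TM


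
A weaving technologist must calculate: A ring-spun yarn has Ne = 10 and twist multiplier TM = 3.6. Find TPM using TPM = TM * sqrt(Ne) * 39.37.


Formula: TPM = TM * sqrt(Ne) * 39.37
Step 1: sqrt(Ne) = sqrt(10) = 3.1623
Step 2: TM * sqrt(Ne) = 3.6 * 3.1623 = 11.3843
Step 3: TPM = 11.3843 * 39.37 = 448 twists/m

448 twists/m


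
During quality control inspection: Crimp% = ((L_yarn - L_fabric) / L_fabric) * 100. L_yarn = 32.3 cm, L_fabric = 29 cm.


Formula: Crimp% = ((L_yarn - L_fabric) / L_fabric) * 100
Step 1: Extension = 32.3 - 29 = 3.3 cm
Step 2: Crimp% = (3.3 / 29) * 100
Step 3: Crimp% = 0.113793 * 100 = 11.3793% ≈ 11.4%

11.4%


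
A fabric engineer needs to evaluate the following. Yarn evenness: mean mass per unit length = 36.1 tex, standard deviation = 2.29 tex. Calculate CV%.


Formula: CV% = (standard deviation / mean) * 100
Step 1: Ratio = 2.29 / 36.1 = 0.063435
Step 2: CV% = 0.063435 * 100 = 6.3435% ≈ 6.3%

6.3%


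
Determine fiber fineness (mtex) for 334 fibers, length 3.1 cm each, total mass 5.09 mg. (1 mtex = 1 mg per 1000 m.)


Formula: fineness (mtex) = mass (mg) / total length (km) = (mass_mg / total_length_m) * 1000
Step 1: Convert fiber length: 3.1 cm = 0.031 m
Step 2: Total fiber length = 334 * 0.031 = 10.354 m
Step 3: Linear density = 5.09 mg / 10.354 m = 0.4916 mg/m
Step 4: fineness = 0.4916 * 1000 = 491.6 mtex

491.6 mtex


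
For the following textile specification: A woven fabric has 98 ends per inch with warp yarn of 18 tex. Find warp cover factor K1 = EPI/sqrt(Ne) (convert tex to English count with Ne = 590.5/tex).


Formula: K1 = EPI / sqrt(Ne), with Ne = 590.5 / tex_warp
Step 1: Ne = 590.5 / 18 = 32.806
Step 2: sqrt(Ne) = sqrt(32.806) = 5.7277
Step 3: K1 = 98 / 5.7277 = 17.1

17.1


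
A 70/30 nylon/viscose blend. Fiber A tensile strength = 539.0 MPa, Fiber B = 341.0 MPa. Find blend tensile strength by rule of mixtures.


Formula: Blend property = (fraction_A * property_A) + (fraction_B * property_B)
Step 1: Contribution A = 70/100 * 539.0 MPa = 377.3 MPa
Step 2: Contribution B = 30/100 * 341.0 MPa = 102.3 MPa
Step 3: Blend tensile strength = 377.3 + 102.3 = 479.6 MPa

479.6 MPa


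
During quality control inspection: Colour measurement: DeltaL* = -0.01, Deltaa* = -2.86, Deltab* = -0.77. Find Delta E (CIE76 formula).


Formula: Delta E = sqrt(dL*^2 + da*^2 + db*^2)
Step 1: dL*^2 = (-0.01)^2 = 0.0001
Step 2: da*^2 = (-2.86)^2 = 8.1796
Step 3: db*^2 = (-0.77)^2 = 0.5929
Step 4: Sum = 0.0001 + 8.1796 + 0.5929 = 8.7726
Step 5: Delta E = sqrt(8.7726) = 2.96

2.96 Delta E


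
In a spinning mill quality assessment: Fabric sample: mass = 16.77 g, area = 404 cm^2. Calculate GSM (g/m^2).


Formula: GSM = mass_g / area_m2
Step 1: Convert area: 404 cm^2 = 404 / 10000 = 0.0404 m^2
Step 2: GSM = 16.77 g / 0.0404 m^2 = 415.1 g/m^2

415.1 g/m^2


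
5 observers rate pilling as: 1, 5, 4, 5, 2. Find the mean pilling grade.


Formula: Mean = sum / count
Sum = 1 + 5 + 4 + 5 + 2 = 17
Mean = 17 / 5 = 3.4

3.4
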